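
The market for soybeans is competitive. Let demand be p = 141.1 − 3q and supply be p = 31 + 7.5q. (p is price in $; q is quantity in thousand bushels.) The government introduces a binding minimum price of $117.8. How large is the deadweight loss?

$38.81 thousand

Competitive equilibrium: 141.1 − 3q = 31 + 7.5q → q* = 10.4857, p* = 109.6429.
At the floor p = 117.8, quantity demanded = (141.1 − 117.8)/3 = 7.7667.
Sellers' marginal cost at q' = 7.7667: 31 + 7.5·7.7667 = 89.2503.
Δq = 10.4857 − 7.7667 = 2.719; wedge = 117.8 − 89.2503 = 28.5497.
Deadweight loss = ½ × 2.719 × 28.5497 = $38.81 thousand.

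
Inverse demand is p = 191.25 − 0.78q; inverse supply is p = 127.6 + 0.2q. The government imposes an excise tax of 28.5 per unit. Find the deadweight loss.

Competitive equilibrium: 191.25 − 0.78q = 127.6 + 0.2q → q* = 64.949, p* = 140.5898.
With the tax, the buyer price exceeds the seller price by 28.5: (191.25 − 0.78q) − (127.6 + 0.2q) = 28.5 → q' = 35.8673.
Δq = 64.949 − 35.8673 = 29.0817; the wedge equals the tax, 28.5.
DWL = ½ × 29.0817 × 28.5 = 414.41.

414.41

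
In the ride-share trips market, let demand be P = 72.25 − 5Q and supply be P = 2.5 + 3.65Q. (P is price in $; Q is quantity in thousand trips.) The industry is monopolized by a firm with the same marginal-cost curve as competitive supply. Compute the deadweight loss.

Competitive equilibrium: 72.25 − 5Q = 2.5 + 3.65Q → Q* = 8.0636, P* = 31.9321.
Marginal revenue: MR = 72.25 − 10Q. Set MR = MC: 72.25 − 10Q = 2.5 + 3.65Q → Q_m = 5.1099.
Price P_m = 72.25 − 5·5.1099 = 46.7005; MC(Q_m) = 2.5 + 3.65·5.1099 = 21.1511.
Competitive Q* = 8.0636, so ΔQ = 2.9537; wedge = 46.7005 − 21.1511 = 25.5494.
DWL = ½ × 2.9537 × 25.5494 = $37.73 thousand.

$37.73 thousand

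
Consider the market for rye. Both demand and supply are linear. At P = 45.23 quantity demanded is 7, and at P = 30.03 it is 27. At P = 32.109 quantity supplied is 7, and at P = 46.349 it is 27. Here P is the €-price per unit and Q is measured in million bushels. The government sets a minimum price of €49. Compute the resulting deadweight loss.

Demand slope = (30.03 − 45.23)/(27 − 7) = −0.76, so P = 50.55 − 0.76Q.
Supply slope = (46.349 − 32.109)/(27 − 7) = 0.712, so P = 27.125 + 0.712Q.
Competitive equilibrium: 50.55 − 0.76Q = 27.125 + 0.712Q → Q* = 15.9137, P* = 38.4556.
At the floor P = 49, quantity demanded = (50.55 − 49)/0.76 = 2.0395.
Sellers' marginal cost at Q' = 2.0395: 27.125 + 0.712·2.0395 = 28.5771.
ΔQ = 15.9137 − 2.0395 = 13.8742; wedge = 49 − 28.5771 = 20.4229.
DWL = ½ × 13.8742 × 20.4229 = €141.68 million.

€141.68 million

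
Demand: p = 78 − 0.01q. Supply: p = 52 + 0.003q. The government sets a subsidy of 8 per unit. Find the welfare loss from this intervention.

Competitive equilibrium: 78 − 0.01q = 52 + 0.003q → q* = 2000, p* = 58.
The subsidy lowers effective supply by 8: p = 44 + 0.003q.
New quantity: 78 − 0.01q = 44 + 0.003q → q' = 2615.3846.
Overproduction Δq = 2615.3846 − 2000 = 615.3846; wedge = subsidy = 8.
Deadweight loss = ½ × 615.3846 × 8 = 2461.54.

2461.54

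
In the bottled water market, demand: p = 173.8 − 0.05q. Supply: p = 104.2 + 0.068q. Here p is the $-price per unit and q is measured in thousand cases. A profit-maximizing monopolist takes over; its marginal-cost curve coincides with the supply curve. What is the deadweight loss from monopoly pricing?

Competitive equilibrium: 173.8 − 0.05q = 104.2 + 0.068q → q* = 589.8305, p* = 144.3085.
Marginal revenue: MR = 173.8 − 0.1q. Set MR = MC: 173.8 − 0.1q = 104.2 + 0.068q → q_m = 414.2857.
Price p_m = 173.8 − 0.05·414.2857 = 153.0857; MC(q_m) = 104.2 + 0.068·414.2857 = 132.3714.
Competitive q* = 589.8305, so Δq = 175.5448; wedge = 153.0857 − 132.3714 = 20.7143.
Welfare loss = ½ × 175.5448 × 20.7143 = $1818.14 thousand.

$1818.14 thousand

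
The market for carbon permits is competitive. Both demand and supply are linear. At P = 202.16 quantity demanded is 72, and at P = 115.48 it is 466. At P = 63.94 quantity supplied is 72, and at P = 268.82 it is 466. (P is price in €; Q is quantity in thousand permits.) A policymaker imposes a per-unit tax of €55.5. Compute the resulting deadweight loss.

Demand slope = (115.48 − 202.16)/(466 − 72) = −0.22, so P = 218 − 0.22Q.
Supply slope = (268.82 − 63.94)/(466 − 72) = 0.52, so P = 26.5 + 0.52Q.
Competitive equilibrium: 218 − 0.22Q = 26.5 + 0.52Q → Q* = 258.7838, P* = 161.0676.
With the tax, the buyer price exceeds the seller price by 55.5: (218 − 0.22Q) − (26.5 + 0.52Q) = 55.5 → Q' = 183.7838.
ΔQ = 258.7838 − 183.7838 = 75; the wedge equals the tax, 55.5.
The triangle = ½ × 75 × 55.5 = €2081.25 thousand.

€2081.25 thousand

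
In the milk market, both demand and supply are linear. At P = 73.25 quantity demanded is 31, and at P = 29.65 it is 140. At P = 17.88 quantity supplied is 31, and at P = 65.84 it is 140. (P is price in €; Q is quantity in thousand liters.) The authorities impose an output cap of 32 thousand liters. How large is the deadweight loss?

Demand slope = (29.65 − 73.25)/(140 − 31) = −0.4, so P = 85.65 − 0.4Q.
Supply slope = (65.84 − 17.88)/(140 − 31) = 0.44, so P = 4.24 + 0.44Q.
Competitive equilibrium: 85.65 − 0.4Q = 4.24 + 0.44Q → Q* = 96.9167, P* = 46.8833.
At Q = 32: demand price = 85.65 − 0.4·32 = 72.85; supply price = 4.24 + 0.44·32 = 18.32.
ΔQ = 96.9167 − 32 = 64.9167; wedge = 72.85 − 18.32 = 54.53.
Welfare loss = ½ × 64.9167 × 54.53 = €1769.95 thousand.

€1769.95 thousand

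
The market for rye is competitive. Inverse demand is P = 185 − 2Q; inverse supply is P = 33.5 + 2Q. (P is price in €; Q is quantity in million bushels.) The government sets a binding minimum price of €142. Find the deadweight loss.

Competitive equilibrium: 185 − 2Q = 33.5 + 2Q → Q* = 37.875, P* = 109.25.
At the floor P = 142, quantity demanded = (185 − 142)/2 = 21.5.
Sellers' marginal cost at Q' = 21.5: 33.5 + 2·21.5 = 76.5.
ΔQ = 37.875 − 21.5 = 16.375; wedge = 142 − 76.5 = 65.5.
DWL = ½ × 16.375 × 65.5 = €536.28 million.

€536.28 million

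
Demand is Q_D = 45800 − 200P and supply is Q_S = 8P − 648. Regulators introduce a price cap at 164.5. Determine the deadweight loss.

14386.71

In inverse form: demand P = 229 − 0.005Q, supply P = 81 + 0.125Q.
Competitive equilibrium: 229 − 0.005Q = 81 + 0.125Q → Q* = 1138.4615, P* = 223.3077.
At the ceiling P = 164.5, quantity supplied = (164.5 − 81)/0.125 = 668.
Willingness to pay at Q' = 668: 229 − 0.005·668 = 225.66.
ΔQ = 1138.4615 − 668 = 470.4615; wedge = 225.66 − 164.5 = 61.16.
DWL = ½ × 470.4615 × 61.16 = 14386.71.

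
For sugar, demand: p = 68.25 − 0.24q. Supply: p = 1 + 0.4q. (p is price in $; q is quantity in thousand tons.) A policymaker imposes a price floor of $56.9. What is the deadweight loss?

$1068.57 thousand

Competitive equilibrium: 68.25 − 0.24q = 1 + 0.4q → q* = 105.0781, p* = 43.0313.
At the floor p = 56.9, quantity demanded = (68.25 − 56.9)/0.24 = 47.2917.
Sellers' marginal cost at q' = 47.2917: 1 + 0.4·47.2917 = 19.9167.
Δq = 105.0781 − 47.2917 = 57.7864; wedge = 56.9 − 19.9167 = 36.9833.
DWL = ½ × 57.7864 × 36.9833 = $1068.57 thousand.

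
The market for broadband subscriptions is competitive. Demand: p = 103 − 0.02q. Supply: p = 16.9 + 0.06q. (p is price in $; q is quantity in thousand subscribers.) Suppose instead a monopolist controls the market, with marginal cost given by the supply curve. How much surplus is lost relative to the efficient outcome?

$1853.30 thousand

Competitive equilibrium: 103 − 0.02q = 16.9 + 0.06q → q* = 1076.25, p* = 81.475.
Marginal revenue: MR = 103 − 0.04q. Set MR = MC: 103 − 0.04q = 16.9 + 0.06q → q_m = 861.
Price p_m = 103 − 0.02·861 = 85.78; MC(q_m) = 16.9 + 0.06·861 = 68.56.
Competitive q* = 1076.25, so Δq = 215.25; wedge = 85.78 − 68.56 = 17.22.
The triangle = ½ × 215.25 × 17.22 = $1853.30 thousand.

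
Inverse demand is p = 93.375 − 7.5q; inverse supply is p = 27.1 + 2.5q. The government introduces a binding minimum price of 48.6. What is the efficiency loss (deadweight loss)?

2.16

Competitive equilibrium: 93.375 − 7.5q = 27.1 + 2.5q → q* = 6.6275, p* = 43.6688.
At the floor p = 48.6, quantity demanded = (93.375 − 48.6)/7.5 = 5.97.
Sellers' marginal cost at q' = 5.97: 27.1 + 2.5·5.97 = 42.025.
Δq = 6.6275 − 5.97 = 0.6575; wedge = 48.6 − 42.025 = 6.575.
Welfare loss = ½ × 0.6575 × 6.575 = 2.16.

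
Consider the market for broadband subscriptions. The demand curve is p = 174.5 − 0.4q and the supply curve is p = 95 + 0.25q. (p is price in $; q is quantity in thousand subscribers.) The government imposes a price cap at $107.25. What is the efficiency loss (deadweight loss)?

$1746.56 thousand

Competitive equilibrium: 174.5 − 0.4q = 95 + 0.25q → q* = 122.3077, p* = 125.5769.
At the ceiling p = 107.25, quantity supplied = (107.25 − 95)/0.25 = 49.
Willingness to pay at q' = 49: 174.5 − 0.4·49 = 154.9.
Δq = 122.3077 − 49 = 73.3077; wedge = 154.9 − 107.25 = 47.65.
Welfare loss = ½ × 73.3077 × 47.65 = $1746.56 thousand.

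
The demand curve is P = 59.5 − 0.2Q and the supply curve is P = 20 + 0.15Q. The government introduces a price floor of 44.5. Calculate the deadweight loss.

Competitive equilibrium: 59.5 − 0.2Q = 20 + 0.15Q → Q* = 112.8571, P* = 36.9286.
At the floor P = 44.5, quantity demanded = (59.5 − 44.5)/0.2 = 75.
Sellers' marginal cost at Q' = 75: 20 + 0.15·75 = 31.25.
ΔQ = 112.8571 − 75 = 37.8571; wedge = 44.5 − 31.25 = 13.25.
Welfare loss = ½ × 37.8571 × 13.25 = 250.80.

250.80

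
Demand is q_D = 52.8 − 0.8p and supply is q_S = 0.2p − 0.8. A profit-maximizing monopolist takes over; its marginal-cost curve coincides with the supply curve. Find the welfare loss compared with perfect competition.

8.54

In inverse form: demand p = 66 − 1.25q, supply p = 4 + 5q.
Competitive equilibrium: 66 − 1.25q = 4 + 5q → q* = 9.92, p* = 53.6.
Marginal revenue: MR = 66 − 2.5q. Set MR = MC: 66 − 2.5q = 4 + 5q → q_m = 8.2667.
Price p_m = 66 − 1.25·8.2667 = 55.6666; MC(q_m) = 4 + 5·8.2667 = 45.3335.
Competitive q* = 9.92, so Δq = 1.6533; wedge = 55.6666 − 45.3335 = 10.3331.
DWL = ½ × 1.6533 × 10.3331 = 8.54.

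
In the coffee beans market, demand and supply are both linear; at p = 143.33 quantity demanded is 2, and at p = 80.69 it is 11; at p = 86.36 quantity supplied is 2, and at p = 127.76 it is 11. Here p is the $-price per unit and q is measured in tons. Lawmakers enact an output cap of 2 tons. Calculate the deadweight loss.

Demand slope = (80.69 − 143.33)/(11 − 2) = −6.96, so p = 157.25 − 6.96q.
Supply slope = (127.76 − 86.36)/(11 − 2) = 4.6, so p = 77.16 + 4.6q.
Competitive equilibrium: 157.25 − 6.96q = 77.16 + 4.6q → q* = 6.9282, p* = 109.0297.
At q = 2: demand price = 157.25 − 6.96·2 = 143.33; supply price = 77.16 + 4.6·2 = 86.36.
Δq = 6.9282 − 2 = 4.9282; wedge = 143.33 − 86.36 = 56.97.
Deadweight loss = ½ × 4.9282 × 56.97 = $140.38.

$140.38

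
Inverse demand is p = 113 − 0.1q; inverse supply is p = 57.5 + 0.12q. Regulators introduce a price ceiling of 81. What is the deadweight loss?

350.39

Competitive equilibrium: 113 − 0.1q = 57.5 + 0.12q → q* = 252.27273, p* = 87.77273.
At the ceiling p = 81, quantity supplied = (81 − 57.5)/0.12 = 195.83333.
Willingness to pay at q' = 195.83333: 113 − 0.1·195.83333 = 93.41667.
Δq = 252.27273 − 195.83333 = 56.4394; wedge = 93.41667 − 81 = 12.41667.
Welfare loss = ½ × 56.4394 × 12.41667 = 350.39.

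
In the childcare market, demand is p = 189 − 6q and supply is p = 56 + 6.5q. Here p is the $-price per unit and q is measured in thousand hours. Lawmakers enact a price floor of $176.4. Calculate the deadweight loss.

$455.82 thousand

Competitive equilibrium: 189 − 6q = 56 + 6.5q → q* = 10.64, p* = 125.16.
At the floor p = 176.4, quantity demanded = (189 − 176.4)/6 = 2.1.
Sellers' marginal cost at q' = 2.1: 56 + 6.5·2.1 = 69.65.
Δq = 10.64 − 2.1 = 8.54; wedge = 176.4 − 69.65 = 106.75.
The triangle = ½ × 8.54 × 106.75 = $455.82 thousand.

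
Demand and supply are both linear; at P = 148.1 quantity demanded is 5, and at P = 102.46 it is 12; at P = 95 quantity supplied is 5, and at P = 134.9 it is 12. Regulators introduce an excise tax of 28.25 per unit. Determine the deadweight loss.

32.65

Demand slope = (102.46 − 148.1)/(12 − 5) = −6.52, so P = 180.7 − 6.52Q.
Supply slope = (134.9 − 95)/(12 − 5) = 5.7, so P = 66.5 + 5.7Q.
Competitive equilibrium: 180.7 − 6.52Q = 66.5 + 5.7Q → Q* = 9.3453, P* = 119.7684.
With the tax, the buyer price exceeds the seller price by 28.25: (180.7 − 6.52Q) − (66.5 + 5.7Q) = 28.25 → Q' = 7.0336.
ΔQ = 9.3453 − 7.0336 = 2.3117; the wedge equals the tax, 28.25.
Deadweight loss = ½ × 2.3117 × 28.25 = 32.65.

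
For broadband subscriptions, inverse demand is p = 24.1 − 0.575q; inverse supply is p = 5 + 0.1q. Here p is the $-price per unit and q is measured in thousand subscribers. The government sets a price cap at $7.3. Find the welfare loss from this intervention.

$9.47 thousand

Competitive equilibrium: 24.1 − 0.575q = 5 + 0.1q → q* = 28.2963, p* = 7.8296.
At the ceiling p = 7.3, quantity supplied = (7.3 − 5)/0.1 = 23.
Willingness to pay at q' = 23: 24.1 − 0.575·23 = 10.875.
Δq = 28.2963 − 23 = 5.2963; wedge = 10.875 − 7.3 = 3.575.
Deadweight loss = ½ × 5.2963 × 3.575 = $9.47 thousand.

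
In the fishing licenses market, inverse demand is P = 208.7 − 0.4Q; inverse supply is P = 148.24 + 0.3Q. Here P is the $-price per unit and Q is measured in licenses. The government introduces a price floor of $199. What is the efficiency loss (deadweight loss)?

Competitive equilibrium: 208.7 − 0.4Q = 148.24 + 0.3Q → Q* = 86.37143, P* = 174.15143.
At the floor P = 199, quantity demanded = (208.7 − 199)/0.4 = 24.25.
Sellers' marginal cost at Q' = 24.25: 148.24 + 0.3·24.25 = 155.515.
ΔQ = 86.37143 − 24.25 = 62.12143; wedge = 199 − 155.515 = 43.485.
Deadweight loss = ½ × 62.12143 × 43.485 = $1350.68.

$1350.68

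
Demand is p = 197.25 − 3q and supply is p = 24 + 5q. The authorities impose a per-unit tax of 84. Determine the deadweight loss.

441

Competitive equilibrium: 197.25 − 3q = 24 + 5q → q* = 21.6563, p* = 132.2813.
With the tax, the buyer price exceeds the seller price by 84: (197.25 − 3q) − (24 + 5q) = 84 → q' = 11.1563.
Δq = 21.6563 − 11.1563 = 10.5; the wedge equals the tax, 84.
Deadweight loss = ½ × 10.5 × 84 = 441.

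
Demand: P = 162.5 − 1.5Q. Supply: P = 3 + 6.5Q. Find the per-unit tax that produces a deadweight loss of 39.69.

25.2

Competitive equilibrium: 162.5 − 1.5Q = 3 + 6.5Q → Q* = 19.9375, P* = 132.5938.
A tax t gives ΔQ = t/8 and wedge t, so DWL = t²/16.
t²/16 = 39.69 → t² = 635.04 → t = 25.2.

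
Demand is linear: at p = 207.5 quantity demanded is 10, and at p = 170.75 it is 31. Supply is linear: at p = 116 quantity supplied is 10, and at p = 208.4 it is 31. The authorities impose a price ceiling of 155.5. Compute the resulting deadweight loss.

107.07

Demand slope = (170.75 − 207.5)/(31 − 10) = −1.75, so p = 225 − 1.75q.
Supply slope = (208.4 − 116)/(31 − 10) = 4.4, so p = 72 + 4.4q.
Competitive equilibrium: 225 − 1.75q = 72 + 4.4q → q* = 24.878, p* = 181.4634.
At the ceiling p = 155.5, quantity supplied = (155.5 − 72)/4.4 = 18.9773.
Willingness to pay at q' = 18.9773: 225 − 1.75·18.9773 = 191.7897.
Δq = 24.878 − 18.9773 = 5.9007; wedge = 191.7897 − 155.5 = 36.2897.
Deadweight loss = ½ × 5.9007 × 36.2897 = 107.07.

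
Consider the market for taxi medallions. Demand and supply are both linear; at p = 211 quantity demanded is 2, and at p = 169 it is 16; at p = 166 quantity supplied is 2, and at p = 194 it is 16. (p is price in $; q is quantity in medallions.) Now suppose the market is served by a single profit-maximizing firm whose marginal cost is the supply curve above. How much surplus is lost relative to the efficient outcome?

Demand slope = (169 − 211)/(16 − 2) = −3, so p = 217 − 3q.
Supply slope = (194 − 166)/(16 − 2) = 2, so p = 162 + 2q.
Competitive equilibrium: 217 − 3q = 162 + 2q → q* = 11, p* = 184.
Marginal revenue: MR = 217 − 6q. Set MR = MC: 217 − 6q = 162 + 2q → q_m = 6.875.
Price p_m = 217 − 3·6.875 = 196.375; MC(q_m) = 162 + 2·6.875 = 175.75.
Competitive q* = 11, so Δq = 4.125; wedge = 196.375 − 175.75 = 20.625.
DWL = ½ × 4.125 × 20.625 = $42.54.

$42.54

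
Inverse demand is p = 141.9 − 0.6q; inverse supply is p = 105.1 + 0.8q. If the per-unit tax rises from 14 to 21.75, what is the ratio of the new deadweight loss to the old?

2.414

Competitive equilibrium: 141.9 − 0.6q = 105.1 + 0.8q → q* = 26.2857, p* = 126.1286.
For a per-unit tax t: Δq = t/1.4, so DWL = ½·t·(t/1.4) = t²/2.8.
At t = 14: DWL = 70. At t = 21.75: DWL = 168.951.
Ratio = (21.75/14)² = 2.414.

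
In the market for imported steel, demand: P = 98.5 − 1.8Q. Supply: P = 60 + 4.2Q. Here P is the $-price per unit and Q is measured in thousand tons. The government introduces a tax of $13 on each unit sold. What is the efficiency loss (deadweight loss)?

Competitive equilibrium: 98.5 − 1.8Q = 60 + 4.2Q → Q* = 6.4167, P* = 86.95.
With the tax, the buyer price exceeds the seller price by 13: (98.5 − 1.8Q) − (60 + 4.2Q) = 13 → Q' = 4.25.
ΔQ = 6.4167 − 4.25 = 2.1667; the wedge equals the tax, 13.
DWL = ½ × 2.1667 × 13 = $14.08 thousand.

$14.08 thousand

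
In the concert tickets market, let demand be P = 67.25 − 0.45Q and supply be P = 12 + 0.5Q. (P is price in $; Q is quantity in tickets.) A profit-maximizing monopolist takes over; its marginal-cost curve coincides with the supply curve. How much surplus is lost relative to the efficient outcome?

$165.99

Competitive equilibrium: 67.25 − 0.45Q = 12 + 0.5Q → Q* = 58.1579, P* = 41.0789.
Marginal revenue: MR = 67.25 − 0.9Q. Set MR = MC: 67.25 − 0.9Q = 12 + 0.5Q → Q_m = 39.4643.
Price P_m = 67.25 − 0.45·39.4643 = 49.4911; MC(Q_m) = 12 + 0.5·39.4643 = 31.7322.
Competitive Q* = 58.1579, so ΔQ = 18.6936; wedge = 49.4911 − 31.7322 = 17.7589.
DWL = ½ × 18.6936 × 17.7589 = $165.99.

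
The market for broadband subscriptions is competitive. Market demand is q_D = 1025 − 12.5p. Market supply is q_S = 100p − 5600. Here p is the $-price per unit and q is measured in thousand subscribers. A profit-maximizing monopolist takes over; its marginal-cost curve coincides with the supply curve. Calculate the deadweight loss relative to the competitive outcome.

$831.68 thousand

In inverse form: demand p = 82 − 0.08q, supply p = 56 + 0.01q.
Competitive equilibrium: 82 − 0.08q = 56 + 0.01q → q* = 288.8889, p* = 58.8889.
Marginal revenue: MR = 82 − 0.16q. Set MR = MC: 82 − 0.16q = 56 + 0.01q → q_m = 152.9412.
Price p_m = 82 − 0.08·152.9412 = 69.7647; MC(q_m) = 56 + 0.01·152.9412 = 57.5294.
Competitive q* = 288.8889, so Δq = 135.9477; wedge = 69.7647 − 57.5294 = 12.2353.
The triangle = ½ × 135.9477 × 12.2353 = $831.68 thousand.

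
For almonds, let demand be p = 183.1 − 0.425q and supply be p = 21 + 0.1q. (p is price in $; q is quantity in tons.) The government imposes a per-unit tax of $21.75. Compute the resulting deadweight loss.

Competitive equilibrium: 183.1 − 0.425q = 21 + 0.1q → q* = 308.7619, p* = 51.8762.
With the tax, the buyer price exceeds the seller price by 21.75: (183.1 − 0.425q) − (21 + 0.1q) = 21.75 → q' = 267.3333.
Δq = 308.7619 − 267.3333 = 41.4286; the wedge equals the tax, 21.75.
DWL = ½ × 41.4286 × 21.75 = $450.54.

$450.54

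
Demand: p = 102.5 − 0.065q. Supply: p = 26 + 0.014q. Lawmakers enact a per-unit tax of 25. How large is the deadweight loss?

Competitive equilibrium: 102.5 − 0.065q = 26 + 0.014q → q* = 968.3544, p* = 39.557.
With the tax, the buyer price exceeds the seller price by 25: (102.5 − 0.065q) − (26 + 0.014q) = 25 → q' = 651.8987.
Δq = 968.3544 − 651.8987 = 316.4557; the wedge equals the tax, 25.
Deadweight loss = ½ × 316.4557 × 25 = 3955.70.

3955.70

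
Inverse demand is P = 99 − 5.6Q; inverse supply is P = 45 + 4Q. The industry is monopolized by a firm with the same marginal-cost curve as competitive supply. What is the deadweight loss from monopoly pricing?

Competitive equilibrium: 99 − 5.6Q = 45 + 4Q → Q* = 5.625, P* = 67.5.
Marginal revenue: MR = 99 − 11.2Q. Set MR = MC: 99 − 11.2Q = 45 + 4Q → Q_m = 3.55263.
Price P_m = 99 − 5.6·3.55263 = 79.10527; MC(Q_m) = 45 + 4·3.55263 = 59.21052.
Competitive Q* = 5.625, so ΔQ = 2.07237; wedge = 79.10527 − 59.21052 = 19.89475.
The triangle = ½ × 2.07237 × 19.89475 = 20.61.

20.61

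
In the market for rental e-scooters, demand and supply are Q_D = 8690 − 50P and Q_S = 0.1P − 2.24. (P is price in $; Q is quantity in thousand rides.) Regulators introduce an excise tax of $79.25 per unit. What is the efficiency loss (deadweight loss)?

In inverse form: demand P = 173.8 − 0.02Q, supply P = 22.4 + 10Q.
Competitive equilibrium: 173.8 − 0.02Q = 22.4 + 10Q → Q* = 15.1098, P* = 173.4978.
With the tax, the buyer price exceeds the seller price by 79.25: (173.8 − 0.02Q) − (22.4 + 10Q) = 79.25 → Q' = 7.2006.
ΔQ = 15.1098 − 7.2006 = 7.9092; the wedge equals the tax, 79.25.
Deadweight loss = ½ × 7.9092 × 79.25 = $313.40 thousand.

$313.40 thousand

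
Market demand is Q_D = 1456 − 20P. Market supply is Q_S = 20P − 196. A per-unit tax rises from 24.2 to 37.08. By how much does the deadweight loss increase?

In inverse form: demand P = 72.8 − 0.05Q, supply P = 9.8 + 0.05Q.
Competitive equilibrium: 72.8 − 0.05Q = 9.8 + 0.05Q → Q* = 630, P* = 41.3.
For a per-unit tax t: ΔQ = t/0.1, so DWL = ½·t·(t/0.1) = t²/0.2.
At t = 24.2: DWL = 2928.2. At t = 37.08: DWL = 6874.632.
Increase = 6874.632 − 2928.2 = 3946.432.

3946.432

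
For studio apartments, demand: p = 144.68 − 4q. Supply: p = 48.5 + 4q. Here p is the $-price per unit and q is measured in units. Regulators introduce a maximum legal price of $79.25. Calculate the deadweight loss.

Competitive equilibrium: 144.68 − 4q = 48.5 + 4q → q* = 12.0225, p* = 96.59.
At the ceiling p = 79.25, quantity supplied = (79.25 − 48.5)/4 = 7.6875.
Willingness to pay at q' = 7.6875: 144.68 − 4·7.6875 = 113.93.
Δq = 12.0225 − 7.6875 = 4.335; wedge = 113.93 − 79.25 = 34.68.
The triangle = ½ × 4.335 × 34.68 = $75.17.

$75.17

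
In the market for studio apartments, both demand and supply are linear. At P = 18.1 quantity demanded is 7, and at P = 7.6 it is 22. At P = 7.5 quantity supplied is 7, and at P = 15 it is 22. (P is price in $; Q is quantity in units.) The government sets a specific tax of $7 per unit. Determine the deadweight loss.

$20.42

Demand slope = (7.6 − 18.1)/(22 − 7) = −0.7, so P = 23 − 0.7Q.
Supply slope = (15 − 7.5)/(22 − 7) = 0.5, so P = 4 + 0.5Q.
Competitive equilibrium: 23 − 0.7Q = 4 + 0.5Q → Q* = 15.8333, P* = 11.9167.
With the tax, the buyer price exceeds the seller price by 7: (23 − 0.7Q) − (4 + 0.5Q) = 7 → Q' = 10.
ΔQ = 15.8333 − 10 = 5.8333; the wedge equals the tax, 7.
DWL = ½ × 5.8333 × 7 = $20.42.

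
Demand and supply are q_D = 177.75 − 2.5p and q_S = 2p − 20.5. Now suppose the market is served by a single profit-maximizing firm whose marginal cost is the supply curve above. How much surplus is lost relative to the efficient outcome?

194.75

In inverse form: demand p = 71.1 − 0.4q, supply p = 10.25 + 0.5q.
Competitive equilibrium: 71.1 − 0.4q = 10.25 + 0.5q → q* = 67.6111, p* = 44.0556.
Marginal revenue: MR = 71.1 − 0.8q. Set MR = MC: 71.1 − 0.8q = 10.25 + 0.5q → q_m = 46.8077.
Price p_m = 71.1 − 0.4·46.8077 = 52.3769; MC(q_m) = 10.25 + 0.5·46.8077 = 33.6539.
Competitive q* = 67.6111, so Δq = 20.8034; wedge = 52.3769 − 33.6539 = 18.723.
Welfare loss = ½ × 20.8034 × 18.723 = 194.75.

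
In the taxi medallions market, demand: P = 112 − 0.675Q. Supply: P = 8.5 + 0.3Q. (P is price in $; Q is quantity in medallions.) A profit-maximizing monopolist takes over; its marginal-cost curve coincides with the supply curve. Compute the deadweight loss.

Competitive equilibrium: 112 − 0.675Q = 8.5 + 0.3Q → Q* = 106.1538, P* = 40.3462.
Marginal revenue: MR = 112 − 1.35Q. Set MR = MC: 112 − 1.35Q = 8.5 + 0.3Q → Q_m = 62.7273.
Price P_m = 112 − 0.675·62.7273 = 69.6591; MC(Q_m) = 8.5 + 0.3·62.7273 = 27.3182.
Competitive Q* = 106.1538, so ΔQ = 43.4265; wedge = 69.6591 − 27.3182 = 42.3409.
Welfare loss = ½ × 43.4265 × 42.3409 = $919.36.

$919.36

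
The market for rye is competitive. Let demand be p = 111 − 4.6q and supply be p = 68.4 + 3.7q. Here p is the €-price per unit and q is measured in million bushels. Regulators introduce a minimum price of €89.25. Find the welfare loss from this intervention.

Competitive equilibrium: 111 − 4.6q = 68.4 + 3.7q → q* = 5.1325, p* = 87.3904.
At the floor p = 89.25, quantity demanded = (111 − 89.25)/4.6 = 4.7283.
Sellers' marginal cost at q' = 4.7283: 68.4 + 3.7·4.7283 = 85.8947.
Δq = 5.1325 − 4.7283 = 0.4042; wedge = 89.25 − 85.8947 = 3.3553.
The triangle = ½ × 0.4042 × 3.3553 = €0.68 million.

€0.68 million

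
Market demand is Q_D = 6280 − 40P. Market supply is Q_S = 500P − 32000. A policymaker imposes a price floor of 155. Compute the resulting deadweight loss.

152813.07

In inverse form: demand P = 157 − 0.025Q, supply P = 64 + 0.002Q.
Competitive equilibrium: 157 − 0.025Q = 64 + 0.002Q → Q* = 3444.44444, P* = 70.88889.
At the floor P = 155, quantity demanded = (157 − 155)/0.025 = 80.
Sellers' marginal cost at Q' = 80: 64 + 0.002·80 = 64.16.
ΔQ = 3444.44444 − 80 = 3364.44444; wedge = 155 − 64.16 = 90.84.
The triangle = ½ × 3364.44444 × 90.84 = 152813.07.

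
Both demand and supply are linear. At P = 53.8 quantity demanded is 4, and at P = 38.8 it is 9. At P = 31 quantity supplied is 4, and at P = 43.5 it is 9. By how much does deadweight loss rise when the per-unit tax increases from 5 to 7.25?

2.51

Demand slope = (38.8 − 53.8)/(9 − 4) = −3, so P = 65.8 − 3Q.
Supply slope = (43.5 − 31)/(9 − 4) = 2.5, so P = 21 + 2.5Q.
Competitive equilibrium: 65.8 − 3Q = 21 + 2.5Q → Q* = 8.1455, P* = 41.3636.
For a per-unit tax t: ΔQ = t/5.5, so DWL = ½·t·(t/5.5) = t²/11.
At t = 5: DWL = 2.273. At t = 7.25: DWL = 4.778.
Increase = 4.778 − 2.273 = 2.51.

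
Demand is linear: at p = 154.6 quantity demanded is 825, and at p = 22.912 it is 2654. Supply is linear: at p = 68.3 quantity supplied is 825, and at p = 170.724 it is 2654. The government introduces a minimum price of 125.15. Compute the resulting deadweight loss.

Demand slope = (22.912 − 154.6)/(2654 − 825) = −0.072, so p = 214 − 0.072q.
Supply slope = (170.724 − 68.3)/(2654 − 825) = 0.056, so p = 22.1 + 0.056q.
Competitive equilibrium: 214 − 0.072q = 22.1 + 0.056q → q* = 1499.21875, p* = 106.05625.
At the floor p = 125.15, quantity demanded = (214 − 125.15)/0.072 = 1234.02778.
Sellers' marginal cost at q' = 1234.02778: 22.1 + 0.056·1234.02778 = 91.20556.
Δq = 1499.21875 − 1234.02778 = 265.19097; wedge = 125.15 − 91.20556 = 33.94444.
Deadweight loss = ½ × 265.19097 × 33.94444 = 4500.88.

4500.88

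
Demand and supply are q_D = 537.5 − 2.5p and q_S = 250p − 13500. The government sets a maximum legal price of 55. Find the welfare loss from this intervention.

In inverse form: demand p = 215 − 0.4q, supply p = 54 + 0.004q.
Competitive equilibrium: 215 − 0.4q = 54 + 0.004q → q* = 398.5149, p* = 55.5941.
At the ceiling p = 55, quantity supplied = (55 − 54)/0.004 = 250.
Willingness to pay at q' = 250: 215 − 0.4·250 = 115.
Δq = 398.5149 − 250 = 148.5149; wedge = 115 − 55 = 60.
DWL = ½ × 148.5149 × 60 = 4455.45.

4455.45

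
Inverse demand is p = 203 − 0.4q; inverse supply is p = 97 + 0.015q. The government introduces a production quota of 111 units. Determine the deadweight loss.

4327.96

Competitive equilibrium: 203 − 0.4q = 97 + 0.015q → q* = 255.4217, p* = 100.8313.
At q = 111: demand price = 203 − 0.4·111 = 158.6; supply price = 97 + 0.015·111 = 98.665.
Δq = 255.4217 − 111 = 144.4217; wedge = 158.6 − 98.665 = 59.935.
The triangle = ½ × 144.4217 × 59.935 = 4327.96.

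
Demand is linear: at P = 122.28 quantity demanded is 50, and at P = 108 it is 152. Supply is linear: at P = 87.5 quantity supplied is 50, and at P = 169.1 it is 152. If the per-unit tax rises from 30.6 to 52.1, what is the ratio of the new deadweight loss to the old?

2.899

Demand slope = (108 − 122.28)/(152 − 50) = −0.14, so P = 129.28 − 0.14Q.
Supply slope = (169.1 − 87.5)/(152 − 50) = 0.8, so P = 47.5 + 0.8Q.
Competitive equilibrium: 129.28 − 0.14Q = 47.5 + 0.8Q → Q* = 87, P* = 117.1.
For a per-unit tax t: ΔQ = t/0.94, so DWL = ½·t·(t/0.94) = t²/1.88.
At t = 30.6: DWL = 498.064. At t = 52.1: DWL = 1443.835.
Ratio = (52.1/30.6)² = 2.899.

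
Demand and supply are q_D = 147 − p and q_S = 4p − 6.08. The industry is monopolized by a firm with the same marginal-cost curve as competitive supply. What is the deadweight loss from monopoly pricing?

In inverse form: demand p = 147 − q, supply p = 1.52 + 0.25q.
Competitive equilibrium: 147 − q = 1.52 + 0.25q → q* = 116.384, p* = 30.616.
Marginal revenue: MR = 147 − 2q. Set MR = MC: 147 − 2q = 1.52 + 0.25q → q_m = 64.6578.
Price p_m = 147 − 1·64.6578 = 82.3422; MC(q_m) = 1.52 + 0.25·64.6578 = 17.6845.
Competitive q* = 116.384, so Δq = 51.7262; wedge = 82.3422 − 17.6845 = 64.6577.
DWL = ½ × 51.7262 × 64.6577 = 1672.25.

1672.25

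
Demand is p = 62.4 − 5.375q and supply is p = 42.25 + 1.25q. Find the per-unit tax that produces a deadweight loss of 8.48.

Competitive equilibrium: 62.4 − 5.375q = 42.25 + 1.25q → q* = 3.0415, p* = 46.0519.
A tax t gives Δq = t/6.625 and wedge t, so DWL = t²/13.25.
t²/13.25 = 8.48 → t² = 112.36 → t = 10.6.

10.6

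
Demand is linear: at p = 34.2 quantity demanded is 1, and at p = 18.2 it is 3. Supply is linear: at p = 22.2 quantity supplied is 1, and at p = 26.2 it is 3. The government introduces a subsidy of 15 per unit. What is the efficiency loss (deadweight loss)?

Demand slope = (18.2 − 34.2)/(3 − 1) = −8, so p = 42.2 − 8q.
Supply slope = (26.2 − 22.2)/(3 − 1) = 2, so p = 20.2 + 2q.
Competitive equilibrium: 42.2 − 8q = 20.2 + 2q → q* = 2.2, p* = 24.6.
The subsidy lowers effective supply by 15: p = 5.2 + 2q.
New quantity: 42.2 − 8q = 5.2 + 2q → q' = 3.7.
Overproduction Δq = 3.7 − 2.2 = 1.5; wedge = subsidy = 15.
Deadweight loss = ½ × 1.5 × 15 = 11.25.

11.25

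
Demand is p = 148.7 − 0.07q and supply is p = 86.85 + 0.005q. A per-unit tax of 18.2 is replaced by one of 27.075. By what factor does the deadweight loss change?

2.213

Competitive equilibrium: 148.7 − 0.07q = 86.85 + 0.005q → q* = 824.6667, p* = 90.9733.
For a per-unit tax t: Δq = t/0.075, so DWL = ½·t·(t/0.075) = t²/0.15.
At t = 18.2: DWL = 2208.267. At t = 27.075: DWL = 4887.0375.
Ratio = (27.075/18.2)² = 2.213.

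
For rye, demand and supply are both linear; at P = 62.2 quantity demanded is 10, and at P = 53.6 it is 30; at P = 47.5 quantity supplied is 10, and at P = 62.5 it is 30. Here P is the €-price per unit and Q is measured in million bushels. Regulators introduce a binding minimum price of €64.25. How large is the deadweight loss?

€175.05 million

Demand slope = (53.6 − 62.2)/(30 − 10) = −0.43, so P = 66.5 − 0.43Q.
Supply slope = (62.5 − 47.5)/(30 − 10) = 0.75, so P = 40 + 0.75Q.
Competitive equilibrium: 66.5 − 0.43Q = 40 + 0.75Q → Q* = 22.4576, P* = 56.8432.
At the floor P = 64.25, quantity demanded = (66.5 − 64.25)/0.43 = 5.2326.
Sellers' marginal cost at Q' = 5.2326: 40 + 0.75·5.2326 = 43.9245.
ΔQ = 22.4576 − 5.2326 = 17.225; wedge = 64.25 − 43.9245 = 20.3255.
DWL = ½ × 17.225 × 20.3255 = €175.05 million.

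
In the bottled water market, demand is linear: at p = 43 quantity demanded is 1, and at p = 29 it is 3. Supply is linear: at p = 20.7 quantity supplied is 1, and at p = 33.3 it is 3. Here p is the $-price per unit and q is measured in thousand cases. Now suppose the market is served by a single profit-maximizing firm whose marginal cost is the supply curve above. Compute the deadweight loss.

$5.67 thousand

Demand slope = (29 − 43)/(3 − 1) = −7, so p = 50 − 7q.
Supply slope = (33.3 − 20.7)/(3 − 1) = 6.3, so p = 14.4 + 6.3q.
Competitive equilibrium: 50 − 7q = 14.4 + 6.3q → q* = 2.6767, p* = 31.2632.
Marginal revenue: MR = 50 − 14q. Set MR = MC: 50 − 14q = 14.4 + 6.3q → q_m = 1.7537.
Price p_m = 50 − 7·1.7537 = 37.7241; MC(q_m) = 14.4 + 6.3·1.7537 = 25.4483.
Competitive q* = 2.6767, so Δq = 0.923; wedge = 37.7241 − 25.4483 = 12.2758.
Deadweight loss = ½ × 0.923 × 12.2758 = $5.67 thousand.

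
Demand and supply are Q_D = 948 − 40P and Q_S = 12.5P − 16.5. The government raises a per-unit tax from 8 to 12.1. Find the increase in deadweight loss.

In inverse form: demand P = 23.7 − 0.025Q, supply P = 1.32 + 0.08Q.
Competitive equilibrium: 23.7 − 0.025Q = 1.32 + 0.08Q → Q* = 213.1429, P* = 18.3714.
For a per-unit tax t: ΔQ = t/0.105, so DWL = ½·t·(t/0.105) = t²/0.21.
At t = 8: DWL = 304.762. At t = 12.1: DWL = 697.19.
Increase = 697.19 − 304.762 = 392.43.

392.43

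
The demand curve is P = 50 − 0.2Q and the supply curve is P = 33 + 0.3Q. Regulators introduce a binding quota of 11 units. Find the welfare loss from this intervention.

132.25

Competitive equilibrium: 50 − 0.2Q = 33 + 0.3Q → Q* = 34, P* = 43.2.
At Q = 11: demand price = 50 − 0.2·11 = 47.8; supply price = 33 + 0.3·11 = 36.3.
ΔQ = 34 − 11 = 23; wedge = 47.8 − 36.3 = 11.5.
The triangle = ½ × 23 × 11.5 = 132.25.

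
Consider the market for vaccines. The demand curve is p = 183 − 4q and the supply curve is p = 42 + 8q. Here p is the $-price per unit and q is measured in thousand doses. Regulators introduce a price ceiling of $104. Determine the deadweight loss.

$96 thousand

Competitive equilibrium: 183 − 4q = 42 + 8q → q* = 11.75, p* = 136.
At the ceiling p = 104, quantity supplied = (104 − 42)/8 = 7.75.
Willingness to pay at q' = 7.75: 183 − 4·7.75 = 152.
Δq = 11.75 − 7.75 = 4; wedge = 152 − 104 = 48.
DWL = ½ × 4 × 48 = $96 thousand.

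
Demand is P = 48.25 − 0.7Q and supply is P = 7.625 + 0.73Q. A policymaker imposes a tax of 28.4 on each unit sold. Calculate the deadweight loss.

Competitive equilibrium: 48.25 − 0.7Q = 7.625 + 0.73Q → Q* = 28.4091, P* = 28.3636.
With the tax, the buyer price exceeds the seller price by 28.4: (48.25 − 0.7Q) − (7.625 + 0.73Q) = 28.4 → Q' = 8.549.
ΔQ = 28.4091 − 8.549 = 19.8601; the wedge equals the tax, 28.4.
Welfare loss = ½ × 19.8601 × 28.4 = 282.01.

282.01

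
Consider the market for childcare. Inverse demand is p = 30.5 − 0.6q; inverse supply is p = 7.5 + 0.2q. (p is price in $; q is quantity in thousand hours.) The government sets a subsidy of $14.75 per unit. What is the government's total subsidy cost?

$696.02 thousand

Competitive equilibrium: 30.5 − 0.6q = 7.5 + 0.2q → q* = 28.75, p* = 13.25.
The subsidy lowers effective supply by 14.75: p = 0.2q − 7.25.
New quantity: 30.5 − 0.6q = 0.2q − 7.25 → q' = 47.1875.
Total subsidy cost = 14.75 × 47.1875 = $696.02 thousand.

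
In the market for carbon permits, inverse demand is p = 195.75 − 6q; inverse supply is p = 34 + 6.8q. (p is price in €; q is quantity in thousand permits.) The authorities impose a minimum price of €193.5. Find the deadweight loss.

Competitive equilibrium: 195.75 − 6q = 34 + 6.8q → q* = 12.6367, p* = 119.9297.
At the floor p = 193.5, quantity demanded = (195.75 − 193.5)/6 = 0.375.
Sellers' marginal cost at q' = 0.375: 34 + 6.8·0.375 = 36.55.
Δq = 12.6367 − 0.375 = 12.2617; wedge = 193.5 − 36.55 = 156.95.
The triangle = ½ × 12.2617 × 156.95 = €962.24 thousand.

€962.24 thousand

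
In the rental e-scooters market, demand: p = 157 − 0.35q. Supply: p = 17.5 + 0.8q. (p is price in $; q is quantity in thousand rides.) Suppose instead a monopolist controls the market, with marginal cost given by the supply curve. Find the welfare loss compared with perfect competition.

Competitive equilibrium: 157 − 0.35q = 17.5 + 0.8q → q* = 121.3043, p* = 114.5435.
Marginal revenue: MR = 157 − 0.7q. Set MR = MC: 157 − 0.7q = 17.5 + 0.8q → q_m = 93.
Price p_m = 157 − 0.35·93 = 124.45; MC(q_m) = 17.5 + 0.8·93 = 91.9.
Competitive q* = 121.3043, so Δq = 28.3043; wedge = 124.45 − 91.9 = 32.55.
Welfare loss = ½ × 28.3043 × 32.55 = $460.65 thousand.

$460.65 thousand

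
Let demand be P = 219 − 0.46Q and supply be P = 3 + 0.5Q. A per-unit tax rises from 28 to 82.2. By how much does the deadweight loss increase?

Competitive equilibrium: 219 − 0.46Q = 3 + 0.5Q → Q* = 225, P* = 115.5.
For a per-unit tax t: ΔQ = t/0.96, so DWL = ½·t·(t/0.96) = t²/1.92.
At t = 28: DWL = 408.3333. At t = 82.2: DWL = 3519.1875.
Increase = 3519.1875 − 408.3333 = 3110.85.

3110.85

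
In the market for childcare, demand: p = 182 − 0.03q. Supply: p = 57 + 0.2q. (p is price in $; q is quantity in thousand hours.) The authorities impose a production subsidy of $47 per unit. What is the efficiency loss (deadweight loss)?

$4802.17 thousand

Competitive equilibrium: 182 − 0.03q = 57 + 0.2q → q* = 543.4783, p* = 165.6957.
The subsidy lowers effective supply by 47: p = 10 + 0.2q.
New quantity: 182 − 0.03q = 10 + 0.2q → q' = 747.8261.
Overproduction Δq = 747.8261 − 543.4783 = 204.3478; wedge = subsidy = 47.
Deadweight loss = ½ × 204.3478 × 47 = $4802.17 thousand.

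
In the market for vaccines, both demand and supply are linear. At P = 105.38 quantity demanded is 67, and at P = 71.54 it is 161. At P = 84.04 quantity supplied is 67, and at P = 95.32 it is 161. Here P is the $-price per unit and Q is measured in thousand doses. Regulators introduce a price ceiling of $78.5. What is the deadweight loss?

Demand slope = (71.54 − 105.38)/(161 − 67) = −0.36, so P = 129.5 − 0.36Q.
Supply slope = (95.32 − 84.04)/(161 − 67) = 0.12, so P = 76 + 0.12Q.
Competitive equilibrium: 129.5 − 0.36Q = 76 + 0.12Q → Q* = 111.4583, P* = 89.375.
At the ceiling P = 78.5, quantity supplied = (78.5 − 76)/0.12 = 20.8333.
Willingness to pay at Q' = 20.8333: 129.5 − 0.36·20.8333 = 122.
ΔQ = 111.4583 − 20.8333 = 90.625; wedge = 122 − 78.5 = 43.5.
Welfare loss = ½ × 90.625 × 43.5 = $1971.09 thousand.

$1971.09 thousand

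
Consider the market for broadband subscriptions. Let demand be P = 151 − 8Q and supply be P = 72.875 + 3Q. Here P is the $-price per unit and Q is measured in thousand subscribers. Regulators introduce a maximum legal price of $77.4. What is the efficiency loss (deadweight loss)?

$172.11 thousand

Competitive equilibrium: 151 − 8Q = 72.875 + 3Q → Q* = 7.1023, P* = 94.1818.
At the ceiling P = 77.4, quantity supplied = (77.4 − 72.875)/3 = 1.5083.
Willingness to pay at Q' = 1.5083: 151 − 8·1.5083 = 138.9336.
ΔQ = 7.1023 − 1.5083 = 5.594; wedge = 138.9336 − 77.4 = 61.5336.
DWL = ½ × 5.594 × 61.5336 = $172.11 thousand.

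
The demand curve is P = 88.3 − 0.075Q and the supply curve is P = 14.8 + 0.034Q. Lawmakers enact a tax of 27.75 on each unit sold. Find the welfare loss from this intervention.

3532.40

Competitive equilibrium: 88.3 − 0.075Q = 14.8 + 0.034Q → Q* = 674.3119, P* = 37.7266.
With the tax, the buyer price exceeds the seller price by 27.75: (88.3 − 0.075Q) − (14.8 + 0.034Q) = 27.75 → Q' = 419.7248.
ΔQ = 674.3119 − 419.7248 = 254.5871; the wedge equals the tax, 27.75.
The triangle = ½ × 254.5871 × 27.75 = 3532.40.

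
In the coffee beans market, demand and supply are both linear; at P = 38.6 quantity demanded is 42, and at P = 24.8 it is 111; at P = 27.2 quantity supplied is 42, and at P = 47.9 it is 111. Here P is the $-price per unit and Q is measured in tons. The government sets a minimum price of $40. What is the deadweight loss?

Demand slope = (24.8 − 38.6)/(111 − 42) = −0.2, so P = 47 − 0.2Q.
Supply slope = (47.9 − 27.2)/(111 − 42) = 0.3, so P = 14.6 + 0.3Q.
Competitive equilibrium: 47 − 0.2Q = 14.6 + 0.3Q → Q* = 64.8, P* = 34.04.
At the floor P = 40, quantity demanded = (47 − 40)/0.2 = 35.
Sellers' marginal cost at Q' = 35: 14.6 + 0.3·35 = 25.1.
ΔQ = 64.8 − 35 = 29.8; wedge = 40 − 25.1 = 14.9.
Deadweight loss = ½ × 29.8 × 14.9 = $222.01.

$222.01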